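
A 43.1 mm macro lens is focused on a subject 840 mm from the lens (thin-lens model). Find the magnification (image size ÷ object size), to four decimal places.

0.0541×

Thin lens: 1/f = 1/dₒ + 1/dᵢ → 1/dᵢ = 1/43.1 − 1/840 = 0.0220114 mm⁻¹, so dᵢ ≈ 45.4310 mm.
Magnification m = dᵢ/dₒ = 45.4310/840 ≈ 0.05408.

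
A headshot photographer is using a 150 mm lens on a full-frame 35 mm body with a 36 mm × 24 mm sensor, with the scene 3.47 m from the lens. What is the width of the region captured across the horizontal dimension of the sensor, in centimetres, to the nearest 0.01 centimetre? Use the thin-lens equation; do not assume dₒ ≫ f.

79.68 cm

dₒ: 3.47 m = 3470 mm.
Similar triangles through the lens centre give W/dₒ = w/dᵢ; with 1/f = 1/dₒ + 1/dᵢ this gives W = w·(dₒ − f)/f.
W = 36 mm × (3470 − 150) / 150 = 36 × 22.1333 ≈ 796.800 mm = 79.68 cm.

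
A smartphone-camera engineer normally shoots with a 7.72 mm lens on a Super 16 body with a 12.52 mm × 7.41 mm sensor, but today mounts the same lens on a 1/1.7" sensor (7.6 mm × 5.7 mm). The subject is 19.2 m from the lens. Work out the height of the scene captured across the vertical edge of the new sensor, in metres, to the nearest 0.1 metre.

14.2 m

The focal length stays 7.72 mm; the relevant sensor dimension is now h = 5.7 mm. Object distance dₒ = 19.2 m = 19200 mm.
Thin-lens field height W = h·(dₒ − f)/f = 5.7 × (19200 − 7.72)/7.72 ≈ 14170.466 mm = 14.1705 m.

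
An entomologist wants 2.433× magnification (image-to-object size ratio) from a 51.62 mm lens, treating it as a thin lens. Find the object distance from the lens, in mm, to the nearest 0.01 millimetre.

With m = dᵢ/dₒ and 1/f = 1/dₒ + 1/dᵢ, substituting dᵢ = m·dₒ gives 1/f = (1 + 1/m)/dₒ, hence dₒ = f·(1 + 1/m).
dₒ = 51.62 × (1 + 1/2.433) = 51.62 × 1.41102 ≈ 72.837 mm.

72.84 mm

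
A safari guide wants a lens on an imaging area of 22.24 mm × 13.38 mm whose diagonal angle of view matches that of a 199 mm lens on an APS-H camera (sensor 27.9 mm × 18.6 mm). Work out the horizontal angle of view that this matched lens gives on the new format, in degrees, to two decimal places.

Sensor diagonal = √(27.9² + 18.6²) = √1124.3700 ≈ 33.5316 mm.
Sensor diagonal = √(22.24² + 13.38²) = √673.6420 ≈ 25.9546 mm.
Equal diagonal AOV ⇒ f₂ = f₁ · 25.9546/33.5316 = 199 × 0.77403 ≈ 154.0327 mm.
Horizontal AOV on the new format = 2·arctan(22.24 / (2 × 154.0327)) = 2·arctan(0.07219) ≈ 8.2583°.

8.26°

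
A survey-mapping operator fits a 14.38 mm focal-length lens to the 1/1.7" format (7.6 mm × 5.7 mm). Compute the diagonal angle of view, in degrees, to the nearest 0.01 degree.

Sensor diagonal = √(7.6² + 5.7²) = √90.2500 ≈ 9.5000 mm.
Angle of view α = 2·arctan(d/2f) with d = 9.5000 mm and f = 14.38 mm.
d/2f = 0.33032; arctan(0.33032) ≈ 18.2794°, so α ≈ 36.5588°.

36.56°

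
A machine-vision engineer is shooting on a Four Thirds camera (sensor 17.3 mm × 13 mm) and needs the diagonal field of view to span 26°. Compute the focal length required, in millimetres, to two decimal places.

Sensor diagonal = √(17.3² + 13²) = √468.2900 ≈ 21.6400 mm.
From α = 2·arctan(d/2f) we get f = d / (2·tan(α/2)).
With d = 21.6400 mm and α/2 = 13°, tan(α/2) ≈ 0.23087, so f ≈ 21.6400 / 0.46174 ≈ 46.8666 mm.

46.87 mm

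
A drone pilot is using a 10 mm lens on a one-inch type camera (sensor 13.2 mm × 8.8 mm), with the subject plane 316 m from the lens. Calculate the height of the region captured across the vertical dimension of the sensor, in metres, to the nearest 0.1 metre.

dₒ: 316 m = 316000 mm.
Similar triangles through the lens centre give W/dₒ = h/dᵢ; with 1/f = 1/dₒ + 1/dᵢ this gives W = h·(dₒ − f)/f.
W = 8.8 mm × (316000 − 10) / 10 = 8.8 × 31599.0000 ≈ 278071.200 mm = 278.071 m.

278.1 m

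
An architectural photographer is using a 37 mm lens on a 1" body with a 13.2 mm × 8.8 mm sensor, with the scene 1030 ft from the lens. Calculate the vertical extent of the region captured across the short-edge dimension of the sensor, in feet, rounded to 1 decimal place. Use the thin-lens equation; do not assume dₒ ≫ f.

dₒ: 1030 ft × 304.8 mm/ft = 313943.99 mm.
Similar triangles through the lens centre give W/dₒ = h/dᵢ; with 1/f = 1/dₒ + 1/dᵢ this gives W = h·(dₒ − f)/f.
W = 8.8 mm × (313944 − 37) / 37 = 8.8 × 8483.9727 ≈ 74658.960 mm = 74658.960/304.8 ft = 244.944 ft.

244.9 ft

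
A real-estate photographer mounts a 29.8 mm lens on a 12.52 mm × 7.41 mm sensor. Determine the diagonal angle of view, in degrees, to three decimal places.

27.436°

Sensor diagonal = √(12.52² + 7.41²) = √211.6585 ≈ 14.5485 mm.
Angle of view α = 2·arctan(d/2f) with d = 14.5485 mm and f = 29.8 mm.
d/2f = 0.24410; arctan(0.24410) ≈ 13.7178°, so α ≈ 27.4355°.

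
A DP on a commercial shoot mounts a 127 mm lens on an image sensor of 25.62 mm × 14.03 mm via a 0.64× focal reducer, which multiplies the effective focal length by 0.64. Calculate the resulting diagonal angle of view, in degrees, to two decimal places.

Effective focal length f = 127 × 0.64 = 81.28 mm.
Sensor diagonal = √(25.62² + 14.03²) = √853.2253 ≈ 29.2100 mm.
α = 2·arctan(29.210 / (2 × 81.28)) = 2·arctan(0.17969) ≈ 20.3733°.

20.37°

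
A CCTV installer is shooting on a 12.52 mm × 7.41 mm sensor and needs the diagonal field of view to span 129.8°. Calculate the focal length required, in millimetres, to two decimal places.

3.41 mm

Sensor diagonal = √(12.52² + 7.41²) = √211.6585 ≈ 14.5485 mm.
From α = 2·arctan(d/2f) we get f = d / (2·tan(α/2)).
With d = 14.5485 mm and α/2 = 64.9°, tan(α/2) ≈ 2.13477, so f ≈ 14.5485 / 4.26954 ≈ 3.4075 mm.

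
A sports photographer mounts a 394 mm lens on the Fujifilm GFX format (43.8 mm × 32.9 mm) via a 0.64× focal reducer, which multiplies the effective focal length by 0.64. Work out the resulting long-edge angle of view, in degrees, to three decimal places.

9.927°

Effective focal length f = 394 × 0.64 = 252.16 mm.
α = 2·arctan(43.8 / (2 × 252.16)) = 2·arctan(0.08685) ≈ 9.9273°.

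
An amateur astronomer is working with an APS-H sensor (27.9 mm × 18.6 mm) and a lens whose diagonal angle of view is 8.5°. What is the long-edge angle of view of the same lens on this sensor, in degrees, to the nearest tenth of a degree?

7.1°

Sensor diagonal = √(27.9² + 18.6²) = √1124.3700 ≈ 33.5316 mm.
From the diagonal AOV: f = 33.5316 / (2·tan(4.25°)) = 33.5316 / 0.14863 ≈ 225.6113 mm.
Long-edge AOV = 2·arctan(27.9 / (2 × 225.6113)) = 2·arctan(0.06183) ≈ 7.0764°.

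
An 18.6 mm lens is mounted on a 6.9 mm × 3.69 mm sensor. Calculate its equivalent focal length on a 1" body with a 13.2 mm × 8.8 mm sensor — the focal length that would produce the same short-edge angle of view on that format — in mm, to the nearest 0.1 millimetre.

44.4 mm

Equal angle of view means equal height/f ratio, so f₂ = f₁ · (height₂/height₁) = 18.6 × 8.8/3.69.
f₂ = 18.6 × 2.38482 ≈ 44.358 mm.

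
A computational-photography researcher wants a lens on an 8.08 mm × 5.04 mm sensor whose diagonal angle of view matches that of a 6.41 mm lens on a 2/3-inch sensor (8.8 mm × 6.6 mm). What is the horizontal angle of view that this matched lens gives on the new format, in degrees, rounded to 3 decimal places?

72.110°

Sensor diagonal = √(8.8² + 6.6²) = √121.0000 ≈ 11.0000 mm.
Sensor diagonal = √(8.08² + 5.04²) = √90.6880 ≈ 9.5230 mm.
Equal diagonal AOV ⇒ f₂ = f₁ · 9.5230/11.0000 = 6.41 × 0.86573 ≈ 5.5493 mm.
Horizontal AOV on the new format = 2·arctan(8.08 / (2 × 5.5493)) = 2·arctan(0.72802) ≈ 72.1105°.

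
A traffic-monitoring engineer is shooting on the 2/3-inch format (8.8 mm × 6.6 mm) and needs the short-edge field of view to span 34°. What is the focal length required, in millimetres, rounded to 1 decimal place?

10.8 mm

From α = 2·arctan(h/2f) we get f = h / (2·tan(α/2)).
With h = 6.6 mm and α/2 = 17°, tan(α/2) ≈ 0.30573, so f ≈ 6.6 / 0.61146 ≈ 10.7938 mm.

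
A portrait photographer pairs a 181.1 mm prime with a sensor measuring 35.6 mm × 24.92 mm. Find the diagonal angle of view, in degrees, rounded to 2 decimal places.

13.68°

Sensor diagonal = √(35.6² + 24.92²) = √1888.3664 ≈ 43.4553 mm.
Angle of view α = 2·arctan(d/2f) with d = 43.4553 mm and f = 181.1 mm.
d/2f = 0.11998; arctan(0.11998) ≈ 6.8414°, so α ≈ 13.6828°.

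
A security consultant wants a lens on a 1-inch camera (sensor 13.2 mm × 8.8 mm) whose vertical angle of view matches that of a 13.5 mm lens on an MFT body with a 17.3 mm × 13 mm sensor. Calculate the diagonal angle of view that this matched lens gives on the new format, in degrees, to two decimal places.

Equal vertical AOV ⇒ f₂ = f₁ · 8.8/13 = 13.5 × 0.67692 ≈ 9.1385 mm.
Sensor diagonal = √(13.2² + 8.8²) = √251.6800 ≈ 15.8644 mm.
Diagonal AOV on the new format = 2·arctan(15.8644 / (2 × 9.1385)) = 2·arctan(0.86800) ≈ 81.9162°.

81.92°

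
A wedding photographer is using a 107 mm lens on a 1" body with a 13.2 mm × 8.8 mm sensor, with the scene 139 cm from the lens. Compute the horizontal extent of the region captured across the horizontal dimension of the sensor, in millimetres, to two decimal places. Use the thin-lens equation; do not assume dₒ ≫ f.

158.28 mm

dₒ: 139 cm = 1390 mm.
Similar triangles through the lens centre give W/dₒ = w/dᵢ; with 1/f = 1/dₒ + 1/dᵢ this gives W = w·(dₒ − f)/f.
W = 13.2 mm × (1390 − 107) / 107 = 13.2 × 11.9907 ≈ 158.277 mm.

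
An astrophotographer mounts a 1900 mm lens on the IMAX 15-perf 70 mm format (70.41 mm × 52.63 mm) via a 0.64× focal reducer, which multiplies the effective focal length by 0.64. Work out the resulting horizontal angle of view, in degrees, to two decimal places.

Effective focal length f = 1900 × 0.64 = 1216 mm.
α = 2·arctan(70.41 / (2 × 1216)) = 2·arctan(0.02895) ≈ 3.3167°.

3.32°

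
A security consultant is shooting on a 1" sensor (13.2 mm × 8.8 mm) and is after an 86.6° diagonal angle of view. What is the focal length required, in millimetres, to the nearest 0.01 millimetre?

8.42 mm

Sensor diagonal = √(13.2² + 8.8²) = √251.6800 ≈ 15.8644 mm.
From α = 2·arctan(d/2f) we get f = d / (2·tan(α/2)).
With d = 15.8644 mm and α/2 = 43.3°, tan(α/2) ≈ 0.94235, so f ≈ 15.8644 / 1.88470 ≈ 8.4175 mm.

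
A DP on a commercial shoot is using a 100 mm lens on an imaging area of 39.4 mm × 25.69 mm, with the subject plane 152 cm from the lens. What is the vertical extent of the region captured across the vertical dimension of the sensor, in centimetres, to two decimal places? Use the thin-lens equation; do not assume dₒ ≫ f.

36.48 cm

dₒ: 152 cm = 1520 mm.
Similar triangles through the lens centre give W/dₒ = h/dᵢ; with 1/f = 1/dₒ + 1/dᵢ this gives W = h·(dₒ − f)/f.
W = 25.69 mm × (1520 − 100) / 100 = 25.69 × 14.2000 ≈ 364.798 mm = 36.4798 cm.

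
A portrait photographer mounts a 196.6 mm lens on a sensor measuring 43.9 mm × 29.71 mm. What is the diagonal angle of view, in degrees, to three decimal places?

Sensor diagonal = √(43.9² + 29.71²) = √2809.8941 ≈ 53.0084 mm.
Angle of view α = 2·arctan(d/2f) with d = 53.0084 mm and f = 196.6 mm.
d/2f = 0.13481; arctan(0.13481) ≈ 7.6779°, so α ≈ 15.3558°.

15.356°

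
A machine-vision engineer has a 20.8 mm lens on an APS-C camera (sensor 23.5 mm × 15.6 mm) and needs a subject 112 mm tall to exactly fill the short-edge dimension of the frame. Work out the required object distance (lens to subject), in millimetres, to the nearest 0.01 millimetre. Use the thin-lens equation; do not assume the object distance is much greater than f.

Magnification m = h/W = dᵢ/dₒ; combined with 1/f = 1/dₒ + 1/dᵢ this gives dₒ = f·(1 + W/h).
dₒ = 20.8 mm × (1 + 112/15.6) = 20.8 × 8.1795 ≈ 170.133 mm.

170.13 mm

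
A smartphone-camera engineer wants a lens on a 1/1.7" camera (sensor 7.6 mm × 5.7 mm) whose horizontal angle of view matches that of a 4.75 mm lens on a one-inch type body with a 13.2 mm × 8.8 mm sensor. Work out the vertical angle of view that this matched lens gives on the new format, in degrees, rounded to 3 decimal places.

92.362°

Equal horizontal AOV ⇒ f₂ = f₁ · 7.6/13.2 = 4.75 × 0.57576 ≈ 2.7348 mm.
Vertical AOV on the new format = 2·arctan(5.7 / (2 × 2.7348)) = 2·arctan(1.04211) ≈ 92.3624°.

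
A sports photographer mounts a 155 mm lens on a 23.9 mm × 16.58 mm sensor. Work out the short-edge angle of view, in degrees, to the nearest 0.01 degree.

Angle of view α = 2·arctan(h/2f) with h = 16.58 mm and f = 155 mm.
h/2f = 0.05348; arctan(0.05348) ≈ 3.0615°, so α ≈ 6.1230°.

6.12°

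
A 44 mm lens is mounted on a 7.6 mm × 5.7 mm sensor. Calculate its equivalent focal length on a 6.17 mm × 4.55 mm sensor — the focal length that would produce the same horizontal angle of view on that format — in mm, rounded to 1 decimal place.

35.7 mm

Equal angle of view means equal width/f ratio, so f₂ = f₁ · (width₂/width₁) = 44 × 6.17/7.6.
f₂ = 44 × 0.81184 ≈ 35.721 mm.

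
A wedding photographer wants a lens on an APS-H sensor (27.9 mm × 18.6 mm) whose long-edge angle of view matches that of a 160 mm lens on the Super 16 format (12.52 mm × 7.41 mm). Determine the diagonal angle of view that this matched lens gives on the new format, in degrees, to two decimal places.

Equal long-edge AOV ⇒ f₂ = f₁ · 27.9/12.52 = 160 × 2.22843 ≈ 356.5495 mm.
Sensor diagonal = √(27.9² + 18.6²) = √1124.3700 ≈ 33.5316 mm.
Diagonal AOV on the new format = 2·arctan(33.5316 / (2 × 356.5495)) = 2·arctan(0.04702) ≈ 5.3844°.

5.38°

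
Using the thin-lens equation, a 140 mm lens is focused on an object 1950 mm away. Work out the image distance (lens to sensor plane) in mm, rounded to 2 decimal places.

150.83 mm

1/dᵢ = 1/f − 1/dₒ = 1/140 − 1/1950 = 0.0066300 mm⁻¹.
dᵢ = 1/0.0066300 ≈ 150.8287 mm.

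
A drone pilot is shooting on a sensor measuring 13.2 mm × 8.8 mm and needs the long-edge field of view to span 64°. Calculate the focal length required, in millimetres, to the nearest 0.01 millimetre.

10.56 mm

From α = 2·arctan(w/2f) we get f = w / (2·tan(α/2)).
With w = 13.2 mm and α/2 = 32°, tan(α/2) ≈ 0.62487, so f ≈ 13.2 / 1.24974 ≈ 10.5622 mm.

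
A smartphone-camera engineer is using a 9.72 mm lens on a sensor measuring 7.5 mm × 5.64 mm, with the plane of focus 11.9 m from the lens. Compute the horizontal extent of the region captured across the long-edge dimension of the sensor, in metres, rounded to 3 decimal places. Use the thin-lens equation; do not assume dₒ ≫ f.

9.175 m

dₒ: 11.9 m = 11900 mm.
Similar triangles through the lens centre give W/dₒ = w/dᵢ; with 1/f = 1/dₒ + 1/dᵢ this gives W = w·(dₒ − f)/f.
W = 7.5 mm × (11900 − 9.72) / 9.72 = 7.5 × 1223.2798 ≈ 9174.599 mm = 9.1746 m.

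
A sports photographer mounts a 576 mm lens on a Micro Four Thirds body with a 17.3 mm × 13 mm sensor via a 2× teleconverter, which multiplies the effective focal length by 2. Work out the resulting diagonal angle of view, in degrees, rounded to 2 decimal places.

Effective focal length f = 576 × 2 = 1152 mm.
Sensor diagonal = √(17.3² + 13²) = √468.2900 ≈ 21.6400 mm.
α = 2·arctan(21.640 / (2 × 1152)) = 2·arctan(0.00939) ≈ 1.0763°.

1.08°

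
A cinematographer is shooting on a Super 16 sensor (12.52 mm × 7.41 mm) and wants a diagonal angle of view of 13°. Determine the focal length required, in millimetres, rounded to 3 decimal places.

63.845 mm

Sensor diagonal = √(12.52² + 7.41²) = √211.6585 ≈ 14.5485 mm.
From α = 2·arctan(d/2f) we get f = d / (2·tan(α/2)).
With d = 14.5485 mm and α/2 = 6.5°, tan(α/2) ≈ 0.11394, so f ≈ 14.5485 / 0.22787 ≈ 63.8452 mm.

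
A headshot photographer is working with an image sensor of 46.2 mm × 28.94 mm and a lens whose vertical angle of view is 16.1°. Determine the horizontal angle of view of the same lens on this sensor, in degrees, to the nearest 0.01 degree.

From the vertical AOV: f = 28.94 / (2·tan(8.05°)) = 28.94 / 0.28286 ≈ 102.3115 mm.
Horizontal AOV = 2·arctan(46.2 / (2 × 102.3115)) = 2·arctan(0.22578) ≈ 25.4459°.

25.45°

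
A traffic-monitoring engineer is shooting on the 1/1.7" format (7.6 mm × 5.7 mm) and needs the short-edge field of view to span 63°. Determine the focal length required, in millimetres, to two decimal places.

4.65 mm

From α = 2·arctan(h/2f) we get f = h / (2·tan(α/2)).
With h = 5.7 mm and α/2 = 31.5°, tan(α/2) ≈ 0.61280, so f ≈ 5.7 / 1.22560 ≈ 4.6508 mm.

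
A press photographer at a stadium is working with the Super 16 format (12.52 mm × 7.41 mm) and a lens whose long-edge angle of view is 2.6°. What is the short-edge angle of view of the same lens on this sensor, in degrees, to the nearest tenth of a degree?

From the long-edge AOV: f = 12.52 / (2·tan(1.3°)) = 12.52 / 0.04539 ≈ 275.8539 mm.
Short-edge AOV = 2·arctan(7.41 / (2 × 275.8539)) = 2·arctan(0.01343) ≈ 1.5390°.

1.5°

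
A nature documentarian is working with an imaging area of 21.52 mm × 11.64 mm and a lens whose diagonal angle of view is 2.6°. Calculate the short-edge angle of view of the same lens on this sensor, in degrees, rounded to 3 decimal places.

1.237°

Sensor diagonal = √(21.52² + 11.64²) = √598.6000 ≈ 24.4663 mm.
From the diagonal AOV: f = 24.4663 / (2·tan(1.3°)) = 24.4663 / 0.04539 ≈ 539.0674 mm.
Short-edge AOV = 2·arctan(11.64 / (2 × 539.0674)) = 2·arctan(0.01080) ≈ 1.2371°.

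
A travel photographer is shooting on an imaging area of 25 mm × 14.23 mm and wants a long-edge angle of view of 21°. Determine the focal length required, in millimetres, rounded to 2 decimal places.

67.44 mm

From α = 2·arctan(w/2f) we get f = w / (2·tan(α/2)).
With w = 25 mm and α/2 = 10.5°, tan(α/2) ≈ 0.18534, so f ≈ 25 / 0.37068 ≈ 67.4440 mm.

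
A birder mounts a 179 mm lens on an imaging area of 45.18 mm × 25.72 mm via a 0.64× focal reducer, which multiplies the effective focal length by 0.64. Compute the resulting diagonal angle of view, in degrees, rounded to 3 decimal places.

Effective focal length f = 179 × 0.64 = 114.56 mm.
Sensor diagonal = √(45.18² + 25.72²) = √2702.7508 ≈ 51.9880 mm.
α = 2·arctan(51.988 / (2 × 114.56)) = 2·arctan(0.22690) ≈ 25.5682°.

25.568°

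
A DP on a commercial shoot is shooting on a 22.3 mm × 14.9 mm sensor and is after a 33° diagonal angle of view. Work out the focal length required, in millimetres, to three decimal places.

45.271 mm

Sensor diagonal = √(22.3² + 14.9²) = √719.3000 ≈ 26.8198 mm.
From α = 2·arctan(d/2f) we get f = d / (2·tan(α/2)).
With d = 26.8198 mm and α/2 = 16.5°, tan(α/2) ≈ 0.29621, so f ≈ 26.8198 / 0.59243 ≈ 45.2710 mm.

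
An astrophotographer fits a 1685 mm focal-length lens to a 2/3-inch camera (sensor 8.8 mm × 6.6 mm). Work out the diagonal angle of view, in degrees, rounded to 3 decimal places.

Sensor diagonal = √(8.8² + 6.6²) = √121.0000 ≈ 11.0000 mm.
Angle of view α = 2·arctan(d/2f) with d = 11.0000 mm and f = 1685 mm.
d/2f = 0.00326; arctan(0.00326) ≈ 0.1870°, so α ≈ 0.3740°.

0.374°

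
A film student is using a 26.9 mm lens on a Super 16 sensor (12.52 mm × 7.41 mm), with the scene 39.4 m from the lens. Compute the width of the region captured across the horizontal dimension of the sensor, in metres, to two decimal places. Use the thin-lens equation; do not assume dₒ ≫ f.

dₒ: 39.4 m = 39400 mm.
Similar triangles through the lens centre give W/dₒ = w/dᵢ; with 1/f = 1/dₒ + 1/dᵢ this gives W = w·(dₒ − f)/f.
W = 12.52 mm × (39400 − 26.9) / 26.9 = 12.52 × 1463.6840 ≈ 18325.324 mm = 18.3253 m.

18.33 m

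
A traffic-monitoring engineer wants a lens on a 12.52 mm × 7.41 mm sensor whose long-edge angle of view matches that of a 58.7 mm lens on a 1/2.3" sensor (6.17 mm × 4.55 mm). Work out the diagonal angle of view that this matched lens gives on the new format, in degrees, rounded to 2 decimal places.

Equal long-edge AOV ⇒ f₂ = f₁ · 12.52/6.17 = 58.7 × 2.02917 ≈ 119.1125 mm.
Sensor diagonal = √(12.52² + 7.41²) = √211.6585 ≈ 14.5485 mm.
Diagonal AOV on the new format = 2·arctan(14.5485 / (2 × 119.1125)) = 2·arctan(0.06107) ≈ 6.9895°.

6.99°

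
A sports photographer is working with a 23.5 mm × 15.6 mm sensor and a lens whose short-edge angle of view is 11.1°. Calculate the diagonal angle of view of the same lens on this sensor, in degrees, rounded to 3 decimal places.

From the short-edge AOV: f = 15.6 / (2·tan(5.55°)) = 15.6 / 0.19434 ≈ 80.2718 mm.
Sensor diagonal = √(23.5² + 15.6²) = √795.6100 ≈ 28.2066 mm.
Diagonal AOV = 2·arctan(28.2066 / (2 × 80.2718)) = 2·arctan(0.17569) ≈ 19.9297°.

19.930°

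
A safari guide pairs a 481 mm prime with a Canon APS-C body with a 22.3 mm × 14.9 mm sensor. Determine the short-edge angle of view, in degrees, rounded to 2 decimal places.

Angle of view α = 2·arctan(h/2f) with h = 14.9 mm and f = 481 mm.
h/2f = 0.01549; arctan(0.01549) ≈ 0.8874°, so α ≈ 1.7747°.

1.77°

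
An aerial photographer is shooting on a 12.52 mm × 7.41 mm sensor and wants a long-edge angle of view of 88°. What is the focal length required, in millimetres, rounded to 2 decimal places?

From α = 2·arctan(w/2f) we get f = w / (2·tan(α/2)).
With w = 12.52 mm and α/2 = 44°, tan(α/2) ≈ 0.96569, so f ≈ 12.52 / 1.93138 ≈ 6.4824 mm.

6.48 mm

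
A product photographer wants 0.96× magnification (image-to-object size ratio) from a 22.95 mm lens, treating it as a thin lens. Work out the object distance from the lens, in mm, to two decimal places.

With m = dᵢ/dₒ and 1/f = 1/dₒ + 1/dᵢ, substituting dᵢ = m·dₒ gives 1/f = (1 + 1/m)/dₒ, hence dₒ = f·(1 + 1/m).
dₒ = 22.95 × (1 + 1/0.96) = 22.95 × 2.04167 ≈ 46.856 mm.

46.86 mm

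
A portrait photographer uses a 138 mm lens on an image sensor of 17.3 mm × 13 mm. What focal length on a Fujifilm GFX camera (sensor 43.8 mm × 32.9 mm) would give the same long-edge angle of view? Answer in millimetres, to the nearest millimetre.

349 mm

Equal angle of view means equal width/f ratio, so f₂ = f₁ · (width₂/width₁) = 138 × 43.8/17.3.
f₂ = 138 × 2.53179 ≈ 349.387 mm.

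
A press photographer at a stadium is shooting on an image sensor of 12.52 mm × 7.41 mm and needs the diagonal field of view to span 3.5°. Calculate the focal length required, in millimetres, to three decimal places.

Sensor diagonal = √(12.52² + 7.41²) = √211.6585 ≈ 14.5485 mm.
From α = 2·arctan(d/2f) we get f = d / (2·tan(α/2)).
With d = 14.5485 mm and α/2 = 1.75°, tan(α/2) ≈ 0.03055, so f ≈ 14.5485 / 0.06111 ≈ 238.0879 mm.

238.088 mm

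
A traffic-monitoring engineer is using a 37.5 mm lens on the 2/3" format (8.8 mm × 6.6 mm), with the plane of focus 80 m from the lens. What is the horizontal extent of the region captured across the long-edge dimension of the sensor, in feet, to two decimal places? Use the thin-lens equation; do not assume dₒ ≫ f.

dₒ: 80 m = 80000 mm.
Similar triangles through the lens centre give W/dₒ = w/dᵢ; with 1/f = 1/dₒ + 1/dᵢ this gives W = w·(dₒ − f)/f.
W = 8.8 mm × (80000 − 37.5) / 37.5 = 8.8 × 2132.3333 ≈ 18764.533 mm = 18764.533/304.8 ft = 61.5634 ft.

61.56 ft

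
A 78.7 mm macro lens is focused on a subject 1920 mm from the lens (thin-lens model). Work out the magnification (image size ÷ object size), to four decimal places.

Thin lens: 1/f = 1/dₒ + 1/dᵢ → 1/dᵢ = 1/78.7 − 1/1920 = 0.0121856 mm⁻¹, so dᵢ ≈ 82.0638 mm.
Magnification m = dᵢ/dₒ = 82.0638/1920 ≈ 0.04274.

0.0427×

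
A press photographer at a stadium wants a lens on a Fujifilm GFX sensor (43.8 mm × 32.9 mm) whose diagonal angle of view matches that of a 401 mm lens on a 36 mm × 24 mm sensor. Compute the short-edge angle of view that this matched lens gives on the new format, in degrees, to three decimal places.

Sensor diagonal = √(36² + 24²) = √1872.0000 ≈ 43.2666 mm.
Sensor diagonal = √(43.8² + 32.9²) = √3000.8500 ≈ 54.7800 mm.
Equal diagonal AOV ⇒ f₂ = f₁ · 54.7800/43.2666 = 401 × 1.26610 ≈ 507.7075 mm.
Short-edge AOV on the new format = 2·arctan(32.9 / (2 × 507.7075)) = 2·arctan(0.03240) ≈ 3.7115°.

3.712°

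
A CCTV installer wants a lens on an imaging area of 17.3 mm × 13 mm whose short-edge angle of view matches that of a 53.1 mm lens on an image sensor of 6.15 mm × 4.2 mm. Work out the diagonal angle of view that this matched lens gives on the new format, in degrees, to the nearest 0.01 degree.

Equal short-edge AOV ⇒ f₂ = f₁ · 13/4.2 = 53.1 × 3.09524 ≈ 164.3571 mm.
Sensor diagonal = √(17.3² + 13²) = √468.2900 ≈ 21.6400 mm.
Diagonal AOV on the new format = 2·arctan(21.6400 / (2 × 164.3571)) = 2·arctan(0.06583) ≈ 7.5330°.

7.53°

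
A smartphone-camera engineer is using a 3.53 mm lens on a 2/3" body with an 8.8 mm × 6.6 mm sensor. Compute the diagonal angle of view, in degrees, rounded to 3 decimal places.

Sensor diagonal = √(8.8² + 6.6²) = √121.0000 ≈ 11.0000 mm.
Angle of view α = 2·arctan(d/2f) with d = 11.0000 mm and f = 3.53 mm.
d/2f = 1.55807; arctan(1.55807) ≈ 57.3069°, so α ≈ 114.6138°.

114.614°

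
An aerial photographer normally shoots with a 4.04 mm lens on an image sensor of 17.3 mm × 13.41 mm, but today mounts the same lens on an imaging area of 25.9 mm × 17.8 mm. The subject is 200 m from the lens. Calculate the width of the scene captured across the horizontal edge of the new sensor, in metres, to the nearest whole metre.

The focal length stays 4.04 mm; the relevant sensor dimension is now w = 25.9 mm. Object distance dₒ = 200 m = 200000 mm.
Thin-lens field width W = w·(dₒ − f)/f = 25.9 × (200000 − 4.04)/4.04 ≈ 1282152.318 mm = 1282.15 m.

1282 m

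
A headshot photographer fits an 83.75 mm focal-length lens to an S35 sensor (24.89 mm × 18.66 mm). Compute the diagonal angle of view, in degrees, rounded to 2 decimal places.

21.04°

Sensor diagonal = √(24.89² + 18.66²) = √967.7077 ≈ 31.1080 mm.
Angle of view α = 2·arctan(d/2f) with d = 31.1080 mm and f = 83.75 mm.
d/2f = 0.18572; arctan(0.18572) ≈ 10.5211°, so α ≈ 21.0421°.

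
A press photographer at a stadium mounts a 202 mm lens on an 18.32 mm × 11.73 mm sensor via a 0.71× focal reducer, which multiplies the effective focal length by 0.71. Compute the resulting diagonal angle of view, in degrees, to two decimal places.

Effective focal length f = 202 × 0.71 = 143.42 mm.
Sensor diagonal = √(18.32² + 11.73²) = √473.2153 ≈ 21.7535 mm.
α = 2·arctan(21.754 / (2 × 143.42)) = 2·arctan(0.07584) ≈ 8.6738°.

8.67°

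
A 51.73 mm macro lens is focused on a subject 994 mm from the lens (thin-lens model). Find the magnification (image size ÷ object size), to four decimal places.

Thin lens: 1/f = 1/dₒ + 1/dᵢ → 1/dᵢ = 1/51.73 − 1/994 = 0.0183251 mm⁻¹, so dᵢ ≈ 54.5699 mm.
Magnification m = dᵢ/dₒ = 54.5699/994 ≈ 0.05490.

0.0549×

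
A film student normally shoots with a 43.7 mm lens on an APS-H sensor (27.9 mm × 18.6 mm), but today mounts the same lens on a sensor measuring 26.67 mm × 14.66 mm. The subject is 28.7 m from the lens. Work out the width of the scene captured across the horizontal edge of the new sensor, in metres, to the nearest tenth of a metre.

The focal length stays 43.7 mm; the relevant sensor dimension is now w = 26.67 mm. Object distance dₒ = 28.7 m = 28700 mm.
Thin-lens field width W = w·(dₒ − f)/f = 26.67 × (28700 − 43.7)/43.7 ≈ 17488.868 mm = 17.4889 m.

17.5 m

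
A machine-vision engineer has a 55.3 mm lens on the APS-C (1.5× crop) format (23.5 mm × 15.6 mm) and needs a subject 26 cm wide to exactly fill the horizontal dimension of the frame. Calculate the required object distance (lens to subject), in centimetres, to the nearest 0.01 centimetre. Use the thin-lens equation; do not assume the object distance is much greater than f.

66.71 cm

W: 26 cm = 260 mm.
Magnification m = w/W = dᵢ/dₒ; combined with 1/f = 1/dₒ + 1/dᵢ this gives dₒ = f·(1 + W/w).
dₒ = 55.3 mm × (1 + 260/23.5) = 55.3 × 12.0638 ≈ 667.130 mm = 66.713 cm.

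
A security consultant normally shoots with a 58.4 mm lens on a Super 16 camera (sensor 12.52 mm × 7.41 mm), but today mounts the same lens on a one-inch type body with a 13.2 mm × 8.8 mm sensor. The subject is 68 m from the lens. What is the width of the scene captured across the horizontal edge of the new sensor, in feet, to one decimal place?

50.4 ft

The focal length stays 58.4 mm; the relevant sensor dimension is now w = 13.2 mm. Object distance dₒ = 68 m = 68000 mm.
Thin-lens field width W = w·(dₒ − f)/f = 13.2 × (68000 − 58.4)/58.4 ≈ 15356.663 mm = 15356.663/304.8 ft = 50.3828 ft.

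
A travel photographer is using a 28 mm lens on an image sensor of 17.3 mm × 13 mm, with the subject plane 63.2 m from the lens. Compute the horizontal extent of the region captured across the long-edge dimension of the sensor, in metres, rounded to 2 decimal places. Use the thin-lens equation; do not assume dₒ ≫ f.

39.03 m

dₒ: 63.2 m = 63200 mm.
Similar triangles through the lens centre give W/dₒ = w/dᵢ; with 1/f = 1/dₒ + 1/dᵢ this gives W = w·(dₒ − f)/f.
W = 17.3 mm × (63200 − 28) / 28 = 17.3 × 2256.1429 ≈ 39031.271 mm = 39.0313 m.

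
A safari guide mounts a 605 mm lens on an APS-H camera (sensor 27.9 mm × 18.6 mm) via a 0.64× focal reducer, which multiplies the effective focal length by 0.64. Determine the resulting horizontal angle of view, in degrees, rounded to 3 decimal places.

4.127°

Effective focal length f = 605 × 0.64 = 387.2 mm.
α = 2·arctan(27.9 / (2 × 387.2)) = 2·arctan(0.03603) ≈ 4.1267°.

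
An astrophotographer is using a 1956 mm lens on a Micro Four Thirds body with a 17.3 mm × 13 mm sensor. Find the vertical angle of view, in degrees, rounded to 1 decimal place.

0.4°

Angle of view α = 2·arctan(h/2f) with h = 13 mm and f = 1956 mm.
h/2f = 0.00332; arctan(0.00332) ≈ 0.1904°, so α ≈ 0.3808°.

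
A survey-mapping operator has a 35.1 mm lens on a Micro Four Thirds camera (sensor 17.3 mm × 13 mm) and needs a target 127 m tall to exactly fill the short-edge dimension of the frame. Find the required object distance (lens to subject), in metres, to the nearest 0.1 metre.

342.9 m

W: 127 m = 127000 mm.
Magnification m = h/W = dᵢ/dₒ; combined with 1/f = 1/dₒ + 1/dᵢ this gives dₒ = f·(1 + W/h).
dₒ = 35.1 mm × (1 + 127000/13) = 35.1 × 9770.2308 ≈ 342935.100 mm = 342.935 m.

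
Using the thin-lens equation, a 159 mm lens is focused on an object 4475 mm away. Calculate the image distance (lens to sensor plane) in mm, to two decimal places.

1/dᵢ = 1/f − 1/dₒ = 1/159 − 1/4475 = 0.0060658 mm⁻¹.
dᵢ = 1/0.0060658 ≈ 164.8575 mm.

164.86 mm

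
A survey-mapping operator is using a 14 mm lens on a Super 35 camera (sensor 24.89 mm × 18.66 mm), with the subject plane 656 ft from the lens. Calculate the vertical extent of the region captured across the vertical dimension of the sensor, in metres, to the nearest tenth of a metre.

dₒ: 656 ft × 304.8 mm/ft = 199948.79 mm.
Similar triangles through the lens centre give W/dₒ = h/dᵢ; with 1/f = 1/dₒ + 1/dᵢ this gives W = h·(dₒ − f)/f.
W = 18.66 mm × (199949 − 14) / 14 = 18.66 × 14281.0567 ≈ 266484.518 mm = 266.485 m.

266.5 m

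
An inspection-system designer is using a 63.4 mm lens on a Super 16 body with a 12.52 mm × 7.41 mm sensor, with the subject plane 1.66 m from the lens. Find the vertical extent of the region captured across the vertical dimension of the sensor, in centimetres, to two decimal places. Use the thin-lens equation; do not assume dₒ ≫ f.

dₒ: 1.66 m = 1660 mm.
Similar triangles through the lens centre give W/dₒ = h/dᵢ; with 1/f = 1/dₒ + 1/dᵢ this gives W = h·(dₒ − f)/f.
W = 7.41 mm × (1660 − 63.4) / 63.4 = 7.41 × 25.1830 ≈ 186.606 mm = 18.6606 cm.

18.66 cm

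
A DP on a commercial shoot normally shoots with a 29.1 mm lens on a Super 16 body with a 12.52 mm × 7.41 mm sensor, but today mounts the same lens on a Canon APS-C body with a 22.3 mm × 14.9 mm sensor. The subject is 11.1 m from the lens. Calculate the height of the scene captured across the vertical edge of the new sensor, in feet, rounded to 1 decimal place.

The focal length stays 29.1 mm; the relevant sensor dimension is now h = 14.9 mm. Object distance dₒ = 11.1 m = 11100 mm.
Thin-lens field height W = h·(dₒ − f)/f = 14.9 × (11100 − 29.1)/29.1 ≈ 5668.605 mm = 5668.605/304.8 ft = 18.5978 ft.

18.6 ft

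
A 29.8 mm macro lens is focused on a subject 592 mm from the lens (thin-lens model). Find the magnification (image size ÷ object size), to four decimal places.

0.0530×

Thin lens: 1/f = 1/dₒ + 1/dᵢ → 1/dᵢ = 1/29.8 − 1/592 = 0.0318679 mm⁻¹, so dᵢ ≈ 31.3796 mm.
Magnification m = dᵢ/dₒ = 31.3796/592 ≈ 0.05301.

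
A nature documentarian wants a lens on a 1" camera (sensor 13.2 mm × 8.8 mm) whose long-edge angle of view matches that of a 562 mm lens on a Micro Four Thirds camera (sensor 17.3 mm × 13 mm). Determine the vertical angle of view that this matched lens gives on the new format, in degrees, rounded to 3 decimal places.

Equal long-edge AOV ⇒ f₂ = f₁ · 13.2/17.3 = 562 × 0.76301 ≈ 428.8092 mm.
Vertical AOV on the new format = 2·arctan(8.8 / (2 × 428.8092)) = 2·arctan(0.01026) ≈ 1.1758°.

1.176°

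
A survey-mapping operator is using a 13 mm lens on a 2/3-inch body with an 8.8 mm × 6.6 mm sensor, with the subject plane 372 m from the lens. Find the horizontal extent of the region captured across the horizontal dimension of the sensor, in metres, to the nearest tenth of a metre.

251.8 m

dₒ: 372 m = 372000 mm.
Similar triangles through the lens centre give W/dₒ = w/dᵢ; with 1/f = 1/dₒ + 1/dᵢ this gives W = w·(dₒ − f)/f.
W = 8.8 mm × (372000 − 13) / 13 = 8.8 × 28614.3846 ≈ 251806.585 mm = 251.807 m.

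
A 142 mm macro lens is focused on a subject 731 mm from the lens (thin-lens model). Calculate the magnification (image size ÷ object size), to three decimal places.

0.241×

Thin lens: 1/f = 1/dₒ + 1/dᵢ → 1/dᵢ = 1/142 − 1/731 = 0.0056743 mm⁻¹, so dᵢ ≈ 176.2343 mm.
Magnification m = dᵢ/dₒ = 176.2343/731 ≈ 0.24109.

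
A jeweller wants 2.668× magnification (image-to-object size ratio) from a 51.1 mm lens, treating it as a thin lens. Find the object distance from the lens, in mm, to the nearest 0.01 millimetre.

70.25 mm

With m = dᵢ/dₒ and 1/f = 1/dₒ + 1/dᵢ, substituting dᵢ = m·dₒ gives 1/f = (1 + 1/m)/dₒ, hence dₒ = f·(1 + 1/m).
dₒ = 51.1 × (1 + 1/2.668) = 51.1 × 1.37481 ≈ 70.253 mm.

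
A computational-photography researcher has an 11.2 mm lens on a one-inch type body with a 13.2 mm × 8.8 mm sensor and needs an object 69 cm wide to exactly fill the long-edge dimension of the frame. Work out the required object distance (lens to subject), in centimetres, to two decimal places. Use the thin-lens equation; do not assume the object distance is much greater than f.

W: 69 cm = 690 mm.
Magnification m = w/W = dᵢ/dₒ; combined with 1/f = 1/dₒ + 1/dᵢ this gives dₒ = f·(1 + W/w).
dₒ = 11.2 mm × (1 + 690/13.2) = 11.2 × 53.2727 ≈ 596.655 mm = 59.6655 cm.

59.67 cm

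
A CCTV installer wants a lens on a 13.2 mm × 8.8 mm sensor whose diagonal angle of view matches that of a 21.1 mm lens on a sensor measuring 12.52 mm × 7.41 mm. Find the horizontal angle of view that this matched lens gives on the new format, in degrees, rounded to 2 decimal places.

Sensor diagonal = √(12.52² + 7.41²) = √211.6585 ≈ 14.5485 mm.
Sensor diagonal = √(13.2² + 8.8²) = √251.6800 ≈ 15.8644 mm.
Equal diagonal AOV ⇒ f₂ = f₁ · 15.8644/14.5485 = 21.1 × 1.09045 ≈ 23.0085 mm.
Horizontal AOV on the new format = 2·arctan(13.2 / (2 × 23.0085)) = 2·arctan(0.28685) ≈ 32.0111°.

32.01°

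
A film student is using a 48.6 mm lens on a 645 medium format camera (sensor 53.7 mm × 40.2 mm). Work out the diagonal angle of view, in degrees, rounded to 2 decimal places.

69.22°

Sensor diagonal = √(53.7² + 40.2²) = √4499.7300 ≈ 67.0800 mm.
Angle of view α = 2·arctan(d/2f) with d = 67.0800 mm and f = 48.6 mm.
d/2f = 0.69012; arctan(0.69012) ≈ 34.6105°, so α ≈ 69.2210°.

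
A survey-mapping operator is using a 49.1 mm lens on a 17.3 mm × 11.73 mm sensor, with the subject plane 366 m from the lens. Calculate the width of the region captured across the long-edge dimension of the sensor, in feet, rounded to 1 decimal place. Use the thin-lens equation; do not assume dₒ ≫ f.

dₒ: 366 m = 366000 mm.
Similar triangles through the lens centre give W/dₒ = w/dᵢ; with 1/f = 1/dₒ + 1/dᵢ this gives W = w·(dₒ − f)/f.
W = 17.3 mm × (366000 − 49.1) / 49.1 = 17.3 × 7453.1752 ≈ 128939.930 mm = 128939.930/304.8 ft = 423.031 ft.

423.0 ft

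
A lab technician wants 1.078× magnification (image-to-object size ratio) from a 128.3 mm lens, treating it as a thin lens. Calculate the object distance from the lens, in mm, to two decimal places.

With m = dᵢ/dₒ and 1/f = 1/dₒ + 1/dᵢ, substituting dᵢ = m·dₒ gives 1/f = (1 + 1/m)/dₒ, hence dₒ = f·(1 + 1/m).
dₒ = 128.3 × (1 + 1/1.078) = 128.3 × 1.92764 ≈ 247.317 mm.

247.32 mm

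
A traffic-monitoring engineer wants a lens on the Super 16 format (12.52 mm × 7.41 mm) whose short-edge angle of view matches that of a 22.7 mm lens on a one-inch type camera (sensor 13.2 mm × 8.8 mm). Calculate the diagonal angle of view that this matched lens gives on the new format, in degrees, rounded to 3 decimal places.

41.670°

Equal short-edge AOV ⇒ f₂ = f₁ · 7.41/8.8 = 22.7 × 0.84205 ≈ 19.1144 mm.
Sensor diagonal = √(12.52² + 7.41²) = √211.6585 ≈ 14.5485 mm.
Diagonal AOV on the new format = 2·arctan(14.5485 / (2 × 19.1144)) = 2·arctan(0.38056) ≈ 41.6699°.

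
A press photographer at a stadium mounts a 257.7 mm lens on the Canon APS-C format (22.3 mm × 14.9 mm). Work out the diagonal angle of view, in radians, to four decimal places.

0.1040 rad

Sensor diagonal = √(22.3² + 14.9²) = √719.3000 ≈ 26.8198 mm.
Angle of view α = 2·arctan(d/2f) with d = 26.8198 mm and f = 257.7 mm.
d/2f = 0.05204; arctan(0.05204) ≈ 0.0520 rad, so α ≈ 0.1040 rad.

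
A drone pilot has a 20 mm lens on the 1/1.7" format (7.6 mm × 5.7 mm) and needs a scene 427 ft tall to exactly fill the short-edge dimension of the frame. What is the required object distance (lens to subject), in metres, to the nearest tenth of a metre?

456.7 m

W: 427 ft × 304.8 mm/ft = 130149.60 mm.
Magnification m = h/W = dᵢ/dₒ; combined with 1/f = 1/dₒ + 1/dᵢ this gives dₒ = f·(1 + W/h).
dₒ = 20 mm × (1 + 130150/5.7) = 20 × 22834.2624 ≈ 456685.249 mm = 456.685 m.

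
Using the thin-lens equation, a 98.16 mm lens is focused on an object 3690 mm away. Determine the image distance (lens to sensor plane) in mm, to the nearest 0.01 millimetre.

100.84 mm

1/dᵢ = 1/f − 1/dₒ = 1/98.16 − 1/3690 = 0.0099164 mm⁻¹.
dᵢ = 1/0.0099164 ≈ 100.8426 mm.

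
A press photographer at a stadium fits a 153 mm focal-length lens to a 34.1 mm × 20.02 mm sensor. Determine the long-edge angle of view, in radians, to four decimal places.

Angle of view α = 2·arctan(w/2f) with w = 34.1 mm and f = 153 mm.
w/2f = 0.11144; arctan(0.11144) ≈ 0.1110 rad, so α ≈ 0.2220 rad.

0.2220 rad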